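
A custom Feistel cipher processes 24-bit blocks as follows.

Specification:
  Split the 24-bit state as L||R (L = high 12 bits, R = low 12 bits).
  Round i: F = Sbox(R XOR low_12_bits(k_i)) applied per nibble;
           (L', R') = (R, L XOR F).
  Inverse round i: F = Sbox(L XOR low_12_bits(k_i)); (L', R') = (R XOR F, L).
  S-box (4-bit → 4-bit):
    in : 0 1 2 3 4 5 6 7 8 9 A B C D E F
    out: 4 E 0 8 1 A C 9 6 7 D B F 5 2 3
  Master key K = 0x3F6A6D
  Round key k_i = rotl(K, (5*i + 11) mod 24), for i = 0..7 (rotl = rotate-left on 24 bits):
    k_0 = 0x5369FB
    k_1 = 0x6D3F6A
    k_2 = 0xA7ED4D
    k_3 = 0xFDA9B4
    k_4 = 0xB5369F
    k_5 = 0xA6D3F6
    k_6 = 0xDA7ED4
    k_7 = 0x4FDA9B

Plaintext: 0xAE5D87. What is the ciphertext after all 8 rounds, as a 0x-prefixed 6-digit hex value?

0xF8168D

s_0 = plaintext = 0xAE5D87
s_1 = Round(s_0, k_0) = 0xD87B7A
s_2 = Round(s_1, k_1) = 0xB7AC63
s_3 = Round(s_2, k_2) = 0xC63578
s_4 = Round(s_3, k_3) = 0x57839C
s_5 = Round(s_4, k_4) = 0x39CF30
s_6 = Round(s_5, k_5) = 0xF30C60
s_7 = Round(s_6, k_6) = 0xC60F81
s_8 = Round(s_7, k_7) = 0xF8168D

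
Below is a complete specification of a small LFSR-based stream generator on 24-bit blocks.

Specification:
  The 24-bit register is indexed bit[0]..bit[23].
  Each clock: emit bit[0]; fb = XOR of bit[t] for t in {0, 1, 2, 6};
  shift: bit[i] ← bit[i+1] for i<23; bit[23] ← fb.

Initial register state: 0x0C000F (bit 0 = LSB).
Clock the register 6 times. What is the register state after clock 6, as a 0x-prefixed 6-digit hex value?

reg_0 = 0x0C000F
clock 1: out=1, reg = 0x860007
clock 2: out=1, reg = 0xC30003
clock 3: out=1, reg = 0x618001
clock 4: out=1, reg = 0xB0C000
clock 5: out=0, reg = 0x586000
clock 6: out=0, reg = 0x2C3000

0x2C3000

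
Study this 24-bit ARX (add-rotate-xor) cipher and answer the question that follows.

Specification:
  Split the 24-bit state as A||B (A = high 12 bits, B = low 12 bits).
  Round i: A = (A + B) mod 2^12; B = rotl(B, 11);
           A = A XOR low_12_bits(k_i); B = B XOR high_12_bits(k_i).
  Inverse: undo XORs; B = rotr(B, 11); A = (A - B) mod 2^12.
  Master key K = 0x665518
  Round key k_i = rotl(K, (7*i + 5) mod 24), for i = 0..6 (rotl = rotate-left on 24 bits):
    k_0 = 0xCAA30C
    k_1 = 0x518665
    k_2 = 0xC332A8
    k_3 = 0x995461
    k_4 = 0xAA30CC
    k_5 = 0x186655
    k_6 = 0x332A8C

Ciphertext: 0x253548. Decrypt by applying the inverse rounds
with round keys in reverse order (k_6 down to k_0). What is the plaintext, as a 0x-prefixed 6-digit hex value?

0x517D33

s_0 = ciphertext = 0x253548
s_1 = InvRound(s_0, k_6) = 0xBEBCF4
s_2 = InvRound(s_1, k_5) = 0x2D9AE5
s_3 = InvRound(s_2, k_4) = 0x18908C
s_4 = InvRound(s_3, k_3) = 0x3B5233
s_5 = InvRound(s_4, k_2) = 0x51CC01
s_6 = InvRound(s_5, k_1) = 0x146233
s_7 = InvRound(s_6, k_0) = 0x517D33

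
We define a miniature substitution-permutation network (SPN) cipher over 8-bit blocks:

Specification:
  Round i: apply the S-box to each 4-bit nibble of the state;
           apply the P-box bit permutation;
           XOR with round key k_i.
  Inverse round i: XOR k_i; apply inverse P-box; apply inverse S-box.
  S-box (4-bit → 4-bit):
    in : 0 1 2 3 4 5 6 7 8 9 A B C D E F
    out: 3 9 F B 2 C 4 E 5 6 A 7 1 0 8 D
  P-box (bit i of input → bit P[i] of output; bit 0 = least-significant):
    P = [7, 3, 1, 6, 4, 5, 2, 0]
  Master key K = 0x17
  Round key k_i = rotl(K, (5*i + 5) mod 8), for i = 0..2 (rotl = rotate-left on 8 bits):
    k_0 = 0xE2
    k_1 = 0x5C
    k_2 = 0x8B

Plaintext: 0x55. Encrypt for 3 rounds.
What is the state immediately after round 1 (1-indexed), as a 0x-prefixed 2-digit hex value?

0xA5

s_0 = plaintext = 0x55
s_1 = Round(s_0, k_0) = 0xA5
s_2 = Round(s_1, k_1) = 0x3F
s_3 = Round(s_2, k_2) = 0x78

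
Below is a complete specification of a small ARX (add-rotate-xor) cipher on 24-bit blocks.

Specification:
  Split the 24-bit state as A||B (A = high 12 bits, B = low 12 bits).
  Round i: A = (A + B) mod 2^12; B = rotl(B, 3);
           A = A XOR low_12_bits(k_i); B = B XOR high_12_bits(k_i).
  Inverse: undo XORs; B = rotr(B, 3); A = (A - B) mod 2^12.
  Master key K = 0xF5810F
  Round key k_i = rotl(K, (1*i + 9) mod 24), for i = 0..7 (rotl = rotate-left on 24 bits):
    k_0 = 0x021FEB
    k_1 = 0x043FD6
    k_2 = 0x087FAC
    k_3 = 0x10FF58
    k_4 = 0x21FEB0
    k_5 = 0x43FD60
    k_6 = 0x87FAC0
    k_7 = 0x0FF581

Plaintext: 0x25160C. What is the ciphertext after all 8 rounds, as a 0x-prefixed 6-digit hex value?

s_0 = plaintext = 0x25160C
s_1 = Round(s_0, k_0) = 0x7B6042
s_2 = Round(s_1, k_1) = 0x82E253
s_3 = Round(s_2, k_2) = 0x52D21E
s_4 = Round(s_3, k_3) = 0x8131FE
s_5 = Round(s_4, k_4) = 0x4A1DEF
s_6 = Round(s_5, k_5) = 0xFF0B41
s_7 = Round(s_6, k_6) = 0x1F1272
s_8 = Round(s_7, k_7) = 0x1E236E

0x1E236E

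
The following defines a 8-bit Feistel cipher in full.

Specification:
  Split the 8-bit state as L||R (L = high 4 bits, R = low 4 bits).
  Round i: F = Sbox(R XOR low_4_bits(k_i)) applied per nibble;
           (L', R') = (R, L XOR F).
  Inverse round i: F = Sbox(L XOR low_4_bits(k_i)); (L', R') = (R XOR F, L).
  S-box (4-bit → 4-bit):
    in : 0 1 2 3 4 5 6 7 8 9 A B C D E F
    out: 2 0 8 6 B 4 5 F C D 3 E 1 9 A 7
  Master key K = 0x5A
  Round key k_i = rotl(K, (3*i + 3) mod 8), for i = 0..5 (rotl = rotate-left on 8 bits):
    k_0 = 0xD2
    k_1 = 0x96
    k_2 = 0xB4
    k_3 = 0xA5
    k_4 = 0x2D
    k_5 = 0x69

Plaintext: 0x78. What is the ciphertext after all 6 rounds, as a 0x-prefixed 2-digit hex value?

0x52

s_0 = plaintext = 0x78
s_1 = Round(s_0, k_0) = 0x84
s_2 = Round(s_1, k_1) = 0x40
s_3 = Round(s_2, k_2) = 0x0F
s_4 = Round(s_3, k_3) = 0xF3
s_5 = Round(s_4, k_4) = 0x35
s_6 = Round(s_5, k_5) = 0x52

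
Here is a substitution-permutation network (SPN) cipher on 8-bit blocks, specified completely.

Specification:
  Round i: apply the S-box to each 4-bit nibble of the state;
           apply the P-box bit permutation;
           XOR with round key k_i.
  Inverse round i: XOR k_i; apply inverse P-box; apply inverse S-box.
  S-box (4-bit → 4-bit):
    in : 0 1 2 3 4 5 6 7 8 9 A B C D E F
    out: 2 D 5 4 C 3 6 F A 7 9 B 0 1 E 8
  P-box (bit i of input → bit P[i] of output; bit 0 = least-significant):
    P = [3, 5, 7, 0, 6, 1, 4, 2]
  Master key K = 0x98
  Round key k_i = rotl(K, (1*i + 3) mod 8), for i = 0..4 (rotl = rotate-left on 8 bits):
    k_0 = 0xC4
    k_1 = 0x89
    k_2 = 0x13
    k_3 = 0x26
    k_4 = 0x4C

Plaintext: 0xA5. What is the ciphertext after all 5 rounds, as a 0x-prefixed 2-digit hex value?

0x4E

s_0 = plaintext = 0xA5
s_1 = Round(s_0, k_0) = 0xA8
s_2 = Round(s_1, k_1) = 0xEC
s_3 = Round(s_2, k_2) = 0x05
s_4 = Round(s_3, k_3) = 0x0C
s_5 = Round(s_4, k_4) = 0x4E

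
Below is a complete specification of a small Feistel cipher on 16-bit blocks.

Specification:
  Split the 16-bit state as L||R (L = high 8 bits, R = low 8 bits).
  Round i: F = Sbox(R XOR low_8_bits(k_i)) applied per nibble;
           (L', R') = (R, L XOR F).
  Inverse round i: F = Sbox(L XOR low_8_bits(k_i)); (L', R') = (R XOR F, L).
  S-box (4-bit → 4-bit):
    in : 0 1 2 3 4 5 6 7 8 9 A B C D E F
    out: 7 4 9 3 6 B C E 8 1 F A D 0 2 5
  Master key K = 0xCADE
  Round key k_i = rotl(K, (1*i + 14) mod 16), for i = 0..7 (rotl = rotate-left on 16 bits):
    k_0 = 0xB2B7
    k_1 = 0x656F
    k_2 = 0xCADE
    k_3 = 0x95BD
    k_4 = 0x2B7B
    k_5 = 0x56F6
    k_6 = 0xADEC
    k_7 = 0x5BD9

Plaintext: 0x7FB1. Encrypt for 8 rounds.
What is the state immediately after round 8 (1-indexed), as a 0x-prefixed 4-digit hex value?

s_0 = plaintext = 0x7FB1
s_1 = Round(s_0, k_0) = 0xB103
s_2 = Round(s_1, k_1) = 0x037C
s_3 = Round(s_2, k_2) = 0x7CFA
s_4 = Round(s_3, k_3) = 0xFA12
s_5 = Round(s_4, k_4) = 0x123B
s_6 = Round(s_5, k_5) = 0x3BC2
s_7 = Round(s_6, k_6) = 0xC2A9
s_8 = Round(s_7, k_7) = 0xA925

0xA925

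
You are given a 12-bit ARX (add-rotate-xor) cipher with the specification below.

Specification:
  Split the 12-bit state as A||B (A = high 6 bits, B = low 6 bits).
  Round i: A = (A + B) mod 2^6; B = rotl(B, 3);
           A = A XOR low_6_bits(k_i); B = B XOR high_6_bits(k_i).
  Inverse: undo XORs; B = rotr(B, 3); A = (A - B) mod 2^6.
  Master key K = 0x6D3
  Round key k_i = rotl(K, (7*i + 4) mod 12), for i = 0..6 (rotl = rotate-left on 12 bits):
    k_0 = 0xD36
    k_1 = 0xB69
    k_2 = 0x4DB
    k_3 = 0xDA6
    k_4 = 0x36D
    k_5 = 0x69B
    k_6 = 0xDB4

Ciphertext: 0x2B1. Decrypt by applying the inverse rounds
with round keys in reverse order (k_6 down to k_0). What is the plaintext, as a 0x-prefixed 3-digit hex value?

s_0 = ciphertext = 0x2B1
s_1 = InvRound(s_0, k_6) = 0x1B8
s_2 = InvRound(s_1, k_5) = 0x254
s_3 = InvRound(s_2, k_4) = 0x64B
s_4 = InvRound(s_3, k_3) = 0x42F
s_5 = InvRound(s_4, k_2) = 0x927
s_6 = InvRound(s_5, k_1) = 0xF11
s_7 = InvRound(s_6, k_0) = 0x7AC

0x7AC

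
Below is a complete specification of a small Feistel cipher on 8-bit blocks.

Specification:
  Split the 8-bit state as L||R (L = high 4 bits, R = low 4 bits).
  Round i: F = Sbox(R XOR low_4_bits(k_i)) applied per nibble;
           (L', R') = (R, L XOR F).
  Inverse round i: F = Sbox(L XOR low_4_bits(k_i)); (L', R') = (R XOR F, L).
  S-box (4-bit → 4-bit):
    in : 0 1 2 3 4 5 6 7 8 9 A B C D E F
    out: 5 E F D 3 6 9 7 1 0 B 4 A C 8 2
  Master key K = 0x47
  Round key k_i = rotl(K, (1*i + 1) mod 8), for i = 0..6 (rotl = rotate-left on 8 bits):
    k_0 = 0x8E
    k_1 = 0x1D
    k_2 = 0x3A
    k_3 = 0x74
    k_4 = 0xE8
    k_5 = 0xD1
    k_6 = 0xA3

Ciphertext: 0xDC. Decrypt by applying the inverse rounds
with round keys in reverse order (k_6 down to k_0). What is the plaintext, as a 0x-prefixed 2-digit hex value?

0x46

s_0 = ciphertext = 0xDC
s_1 = InvRound(s_0, k_6) = 0x4D
s_2 = InvRound(s_1, k_5) = 0xB4
s_3 = InvRound(s_2, k_4) = 0x9B
s_4 = InvRound(s_3, k_3) = 0x79
s_5 = InvRound(s_4, k_2) = 0x57
s_6 = InvRound(s_5, k_1) = 0x65
s_7 = InvRound(s_6, k_0) = 0x46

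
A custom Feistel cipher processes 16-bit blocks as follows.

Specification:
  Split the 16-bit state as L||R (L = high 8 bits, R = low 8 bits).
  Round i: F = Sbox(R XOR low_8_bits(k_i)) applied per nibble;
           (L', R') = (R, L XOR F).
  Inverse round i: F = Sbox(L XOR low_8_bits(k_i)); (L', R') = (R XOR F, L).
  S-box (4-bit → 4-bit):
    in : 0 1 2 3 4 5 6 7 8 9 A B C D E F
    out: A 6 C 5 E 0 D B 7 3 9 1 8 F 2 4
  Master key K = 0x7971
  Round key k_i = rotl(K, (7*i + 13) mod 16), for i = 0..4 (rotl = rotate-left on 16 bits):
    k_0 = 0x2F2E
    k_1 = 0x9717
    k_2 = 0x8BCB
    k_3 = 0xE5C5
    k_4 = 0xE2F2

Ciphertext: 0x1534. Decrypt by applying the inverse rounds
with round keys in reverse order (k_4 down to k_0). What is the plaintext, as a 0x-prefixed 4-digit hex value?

0x3F69

s_0 = ciphertext = 0x1534
s_1 = InvRound(s_0, k_4) = 0x1F15
s_2 = InvRound(s_1, k_3) = 0xEC1F
s_3 = InvRound(s_2, k_2) = 0xD4EC
s_4 = InvRound(s_3, k_1) = 0x69D4
s_5 = InvRound(s_4, k_0) = 0x3F69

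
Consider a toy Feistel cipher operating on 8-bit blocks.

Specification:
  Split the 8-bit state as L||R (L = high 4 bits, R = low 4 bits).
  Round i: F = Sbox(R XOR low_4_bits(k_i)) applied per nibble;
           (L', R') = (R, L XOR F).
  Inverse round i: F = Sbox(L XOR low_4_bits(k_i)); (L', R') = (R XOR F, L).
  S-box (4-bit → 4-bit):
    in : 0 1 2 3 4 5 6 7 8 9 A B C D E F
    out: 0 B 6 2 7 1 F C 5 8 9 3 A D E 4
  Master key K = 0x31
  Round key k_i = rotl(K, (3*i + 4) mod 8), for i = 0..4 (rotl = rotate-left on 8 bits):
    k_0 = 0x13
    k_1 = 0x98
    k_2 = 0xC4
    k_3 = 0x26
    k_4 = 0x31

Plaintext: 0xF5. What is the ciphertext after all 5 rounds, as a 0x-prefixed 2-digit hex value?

0xBE

s_0 = plaintext = 0xF5
s_1 = Round(s_0, k_0) = 0x50
s_2 = Round(s_1, k_1) = 0x00
s_3 = Round(s_2, k_2) = 0x07
s_4 = Round(s_3, k_3) = 0x7B
s_5 = Round(s_4, k_4) = 0xBE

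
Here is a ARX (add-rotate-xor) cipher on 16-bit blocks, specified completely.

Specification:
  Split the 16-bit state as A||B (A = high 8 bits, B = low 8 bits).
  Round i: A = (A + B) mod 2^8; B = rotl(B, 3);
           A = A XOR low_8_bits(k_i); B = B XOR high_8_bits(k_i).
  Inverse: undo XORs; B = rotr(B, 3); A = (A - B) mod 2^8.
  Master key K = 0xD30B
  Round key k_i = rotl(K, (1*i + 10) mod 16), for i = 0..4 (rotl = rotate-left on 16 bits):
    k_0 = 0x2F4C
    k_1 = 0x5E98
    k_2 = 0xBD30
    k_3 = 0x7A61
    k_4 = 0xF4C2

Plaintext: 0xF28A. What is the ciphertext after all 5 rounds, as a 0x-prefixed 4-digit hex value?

s_0 = plaintext = 0xF28A
s_1 = Round(s_0, k_0) = 0x307B
s_2 = Round(s_1, k_1) = 0x3385
s_3 = Round(s_2, k_2) = 0x8891
s_4 = Round(s_3, k_3) = 0x78F6
s_5 = Round(s_4, k_4) = 0xAC43

0xAC43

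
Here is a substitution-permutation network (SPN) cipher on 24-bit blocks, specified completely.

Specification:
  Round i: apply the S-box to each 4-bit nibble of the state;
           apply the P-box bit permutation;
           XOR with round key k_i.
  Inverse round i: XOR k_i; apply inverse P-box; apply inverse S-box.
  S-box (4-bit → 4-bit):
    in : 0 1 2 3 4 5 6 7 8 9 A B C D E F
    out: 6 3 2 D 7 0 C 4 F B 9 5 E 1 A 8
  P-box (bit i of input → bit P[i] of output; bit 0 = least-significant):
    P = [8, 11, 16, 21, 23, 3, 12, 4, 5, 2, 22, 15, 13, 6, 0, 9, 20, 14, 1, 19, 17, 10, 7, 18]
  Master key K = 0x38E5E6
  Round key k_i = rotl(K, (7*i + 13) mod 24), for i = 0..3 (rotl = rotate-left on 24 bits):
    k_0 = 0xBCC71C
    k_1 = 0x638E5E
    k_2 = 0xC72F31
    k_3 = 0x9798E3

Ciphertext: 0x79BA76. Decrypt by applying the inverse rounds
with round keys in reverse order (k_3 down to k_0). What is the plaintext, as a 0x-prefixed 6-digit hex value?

0xE8EDAA

s_0 = ciphertext = 0x79BA76
s_1 = InvRound(s_0, k_3) = 0x3F30AF
s_2 = InvRound(s_1, k_2) = 0x03F089
s_3 = InvRound(s_2, k_1) = 0x00806E
s_4 = InvRound(s_3, k_0) = 0xE8EDAA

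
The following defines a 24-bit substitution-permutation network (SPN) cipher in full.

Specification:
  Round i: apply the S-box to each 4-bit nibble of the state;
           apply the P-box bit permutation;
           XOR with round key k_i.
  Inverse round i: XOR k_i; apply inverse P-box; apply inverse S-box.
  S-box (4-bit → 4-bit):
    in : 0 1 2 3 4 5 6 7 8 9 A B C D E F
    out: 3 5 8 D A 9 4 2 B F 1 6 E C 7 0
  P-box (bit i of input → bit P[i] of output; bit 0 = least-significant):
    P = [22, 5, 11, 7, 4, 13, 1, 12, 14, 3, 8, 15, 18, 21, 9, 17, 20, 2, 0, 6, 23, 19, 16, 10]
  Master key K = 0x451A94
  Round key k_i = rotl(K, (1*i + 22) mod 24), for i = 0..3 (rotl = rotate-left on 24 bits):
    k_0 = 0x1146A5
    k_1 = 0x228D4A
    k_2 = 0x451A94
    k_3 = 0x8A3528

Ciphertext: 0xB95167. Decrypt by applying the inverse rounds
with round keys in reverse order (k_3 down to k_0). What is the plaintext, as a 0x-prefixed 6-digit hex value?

s_0 = ciphertext = 0xB95167
s_1 = InvRound(s_0, k_3) = 0xD940BF
s_2 = InvRound(s_1, k_2) = 0x0110DB
s_3 = InvRound(s_2, k_1) = 0xD64D5D
s_4 = InvRound(s_3, k_0) = 0x123BA9

0x123BA9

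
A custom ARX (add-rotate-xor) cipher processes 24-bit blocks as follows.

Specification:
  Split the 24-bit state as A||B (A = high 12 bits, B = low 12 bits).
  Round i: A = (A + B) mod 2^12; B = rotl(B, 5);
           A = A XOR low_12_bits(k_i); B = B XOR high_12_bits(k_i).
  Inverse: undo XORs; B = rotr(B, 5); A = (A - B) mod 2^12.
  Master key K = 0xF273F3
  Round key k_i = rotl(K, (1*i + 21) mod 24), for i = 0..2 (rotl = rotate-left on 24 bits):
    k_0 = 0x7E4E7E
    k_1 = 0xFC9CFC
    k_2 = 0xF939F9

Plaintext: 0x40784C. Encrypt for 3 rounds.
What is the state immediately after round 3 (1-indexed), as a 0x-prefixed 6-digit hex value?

0x44B531

s_0 = plaintext = 0x40784C
s_1 = Round(s_0, k_0) = 0x22DE74
s_2 = Round(s_1, k_1) = 0xC5D155
s_3 = Round(s_2, k_2) = 0x44B531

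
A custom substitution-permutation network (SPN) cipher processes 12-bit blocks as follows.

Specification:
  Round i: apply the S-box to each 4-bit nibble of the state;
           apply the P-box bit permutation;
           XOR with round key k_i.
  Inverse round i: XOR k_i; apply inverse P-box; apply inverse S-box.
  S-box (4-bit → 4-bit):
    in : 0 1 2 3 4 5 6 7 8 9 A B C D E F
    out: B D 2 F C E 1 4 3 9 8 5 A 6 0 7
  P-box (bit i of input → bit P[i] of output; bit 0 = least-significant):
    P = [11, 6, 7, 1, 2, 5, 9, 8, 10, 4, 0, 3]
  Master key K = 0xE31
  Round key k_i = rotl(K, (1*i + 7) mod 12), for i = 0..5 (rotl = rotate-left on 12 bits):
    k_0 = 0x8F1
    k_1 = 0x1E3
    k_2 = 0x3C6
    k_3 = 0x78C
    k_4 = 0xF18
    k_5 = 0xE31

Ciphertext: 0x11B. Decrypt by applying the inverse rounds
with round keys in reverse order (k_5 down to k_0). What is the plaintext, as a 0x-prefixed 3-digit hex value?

s_0 = ciphertext = 0x11B
s_1 = InvRound(s_0, k_5) = 0x959
s_2 = InvRound(s_1, k_4) = 0xB72
s_3 = InvRound(s_2, k_3) = 0x083
s_4 = InvRound(s_3, k_2) = 0x712
s_5 = InvRound(s_4, k_1) = 0xFDD
s_6 = InvRound(s_5, k_0) = 0x93E

0x93E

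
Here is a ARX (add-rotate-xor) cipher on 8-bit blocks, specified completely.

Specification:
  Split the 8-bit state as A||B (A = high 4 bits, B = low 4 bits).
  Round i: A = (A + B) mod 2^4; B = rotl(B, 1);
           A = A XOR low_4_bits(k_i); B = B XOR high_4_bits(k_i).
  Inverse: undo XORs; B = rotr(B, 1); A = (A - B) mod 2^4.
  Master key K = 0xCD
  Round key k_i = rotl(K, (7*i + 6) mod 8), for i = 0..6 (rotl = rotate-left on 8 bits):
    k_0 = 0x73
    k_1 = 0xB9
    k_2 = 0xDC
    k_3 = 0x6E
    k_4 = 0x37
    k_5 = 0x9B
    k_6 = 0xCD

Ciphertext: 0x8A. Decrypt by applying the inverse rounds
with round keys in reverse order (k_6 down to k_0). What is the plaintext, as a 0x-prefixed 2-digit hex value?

s_0 = ciphertext = 0x8A
s_1 = InvRound(s_0, k_6) = 0x23
s_2 = InvRound(s_1, k_5) = 0x45
s_3 = InvRound(s_2, k_4) = 0x03
s_4 = InvRound(s_3, k_3) = 0x4A
s_5 = InvRound(s_4, k_2) = 0xDB
s_6 = InvRound(s_5, k_1) = 0x40
s_7 = InvRound(s_6, k_0) = 0xCB

0xCB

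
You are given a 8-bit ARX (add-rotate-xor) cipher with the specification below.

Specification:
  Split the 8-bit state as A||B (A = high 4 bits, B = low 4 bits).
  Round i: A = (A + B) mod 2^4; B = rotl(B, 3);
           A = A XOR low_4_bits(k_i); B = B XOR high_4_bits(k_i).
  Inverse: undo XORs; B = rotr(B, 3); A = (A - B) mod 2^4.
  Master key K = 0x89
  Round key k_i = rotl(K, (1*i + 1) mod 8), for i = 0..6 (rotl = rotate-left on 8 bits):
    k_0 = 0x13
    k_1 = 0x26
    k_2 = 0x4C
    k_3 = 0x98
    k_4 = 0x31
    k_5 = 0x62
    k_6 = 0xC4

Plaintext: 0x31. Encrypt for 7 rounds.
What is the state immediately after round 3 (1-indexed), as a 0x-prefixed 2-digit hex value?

s_0 = plaintext = 0x31
s_1 = Round(s_0, k_0) = 0x79
s_2 = Round(s_1, k_1) = 0x6E
s_3 = Round(s_2, k_2) = 0x83
s_4 = Round(s_3, k_3) = 0x30
s_5 = Round(s_4, k_4) = 0x23
s_6 = Round(s_5, k_5) = 0x7F
s_7 = Round(s_6, k_6) = 0x23

0x83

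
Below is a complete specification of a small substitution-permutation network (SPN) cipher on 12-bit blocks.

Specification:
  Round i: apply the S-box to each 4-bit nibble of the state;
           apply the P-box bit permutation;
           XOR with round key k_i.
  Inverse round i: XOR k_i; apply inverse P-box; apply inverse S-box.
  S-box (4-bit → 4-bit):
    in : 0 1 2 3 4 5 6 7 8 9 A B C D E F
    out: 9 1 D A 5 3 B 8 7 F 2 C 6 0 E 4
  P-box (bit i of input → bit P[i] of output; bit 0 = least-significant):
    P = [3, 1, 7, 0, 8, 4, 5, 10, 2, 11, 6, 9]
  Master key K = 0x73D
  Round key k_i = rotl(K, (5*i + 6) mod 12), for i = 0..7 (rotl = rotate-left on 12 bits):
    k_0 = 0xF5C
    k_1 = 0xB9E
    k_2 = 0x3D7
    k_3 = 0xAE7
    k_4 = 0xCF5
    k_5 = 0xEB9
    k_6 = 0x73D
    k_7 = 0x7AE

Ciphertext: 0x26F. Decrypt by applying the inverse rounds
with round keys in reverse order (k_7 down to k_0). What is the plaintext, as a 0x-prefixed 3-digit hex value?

s_0 = ciphertext = 0x26F
s_1 = InvRound(s_0, k_7) = 0xF0B
s_2 = InvRound(s_1, k_6) = 0x5CA
s_3 = InvRound(s_2, k_5) = 0xE83
s_4 = InvRound(s_3, k_4) = 0x2CA
s_5 = InvRound(s_4, k_3) = 0x5F0
s_6 = InvRound(s_5, k_2) = 0x0B3
s_7 = InvRound(s_6, k_1) = 0x640
s_8 = InvRound(s_7, k_0) = 0x551

0x551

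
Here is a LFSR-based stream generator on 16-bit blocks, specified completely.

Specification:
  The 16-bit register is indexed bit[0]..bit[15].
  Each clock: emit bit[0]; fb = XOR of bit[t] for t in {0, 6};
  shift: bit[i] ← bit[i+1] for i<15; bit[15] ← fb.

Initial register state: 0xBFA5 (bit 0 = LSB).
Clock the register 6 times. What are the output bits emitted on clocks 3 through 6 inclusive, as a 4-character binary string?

1001

reg_0 = 0xBFA5
clock 1: out=1, reg = 0xDFD2
clock 2: out=0, reg = 0xEFE9
clock 3: out=1, reg = 0x77F4
clock 4: out=0, reg = 0xBBFA
clock 5: out=0, reg = 0xDDFD
clock 6: out=1, reg = 0x6EFE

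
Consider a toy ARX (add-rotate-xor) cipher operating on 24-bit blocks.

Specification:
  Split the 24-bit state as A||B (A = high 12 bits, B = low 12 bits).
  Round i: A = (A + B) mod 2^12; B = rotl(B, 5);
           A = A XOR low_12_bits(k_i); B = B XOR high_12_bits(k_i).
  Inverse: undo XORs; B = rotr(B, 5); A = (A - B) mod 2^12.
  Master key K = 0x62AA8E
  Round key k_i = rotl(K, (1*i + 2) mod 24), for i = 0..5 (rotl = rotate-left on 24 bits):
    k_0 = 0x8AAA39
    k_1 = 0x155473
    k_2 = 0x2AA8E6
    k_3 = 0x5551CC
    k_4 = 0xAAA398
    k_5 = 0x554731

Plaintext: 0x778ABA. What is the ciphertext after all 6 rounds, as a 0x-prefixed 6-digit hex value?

s_0 = plaintext = 0x778ABA
s_1 = Round(s_0, k_0) = 0x80BFFF
s_2 = Round(s_1, k_1) = 0xC79EAA
s_3 = Round(s_2, k_2) = 0x3C57F7
s_4 = Round(s_3, k_3) = 0xA70BBA
s_5 = Round(s_4, k_4) = 0x5B2DFD
s_6 = Round(s_5, k_5) = 0x49EAEF

0x49EAEF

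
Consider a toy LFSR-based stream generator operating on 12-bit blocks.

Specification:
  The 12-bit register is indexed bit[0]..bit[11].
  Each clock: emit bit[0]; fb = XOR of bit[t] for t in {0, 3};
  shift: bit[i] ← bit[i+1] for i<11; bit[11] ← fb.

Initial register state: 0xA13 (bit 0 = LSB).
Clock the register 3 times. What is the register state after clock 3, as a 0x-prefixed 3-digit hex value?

0x342

reg_0 = 0xA13
clock 1: out=1, reg = 0xD09
clock 2: out=1, reg = 0x684
clock 3: out=0, reg = 0x342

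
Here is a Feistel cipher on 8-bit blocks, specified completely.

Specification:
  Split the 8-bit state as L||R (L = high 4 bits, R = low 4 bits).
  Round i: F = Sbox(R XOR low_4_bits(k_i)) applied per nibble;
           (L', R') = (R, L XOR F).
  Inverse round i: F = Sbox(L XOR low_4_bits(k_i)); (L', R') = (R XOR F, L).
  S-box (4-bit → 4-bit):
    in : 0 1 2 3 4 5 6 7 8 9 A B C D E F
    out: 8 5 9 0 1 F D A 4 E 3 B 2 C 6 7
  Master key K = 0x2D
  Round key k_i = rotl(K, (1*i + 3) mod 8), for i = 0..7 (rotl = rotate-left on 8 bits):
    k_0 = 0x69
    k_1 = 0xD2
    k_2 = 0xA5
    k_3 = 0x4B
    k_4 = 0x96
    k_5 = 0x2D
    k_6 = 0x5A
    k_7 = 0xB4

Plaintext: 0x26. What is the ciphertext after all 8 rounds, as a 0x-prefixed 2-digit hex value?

0xC7

s_0 = plaintext = 0x26
s_1 = Round(s_0, k_0) = 0x65
s_2 = Round(s_1, k_1) = 0x5C
s_3 = Round(s_2, k_2) = 0xCB
s_4 = Round(s_3, k_3) = 0xB4
s_5 = Round(s_4, k_4) = 0x42
s_6 = Round(s_5, k_5) = 0x23
s_7 = Round(s_6, k_6) = 0x3C
s_8 = Round(s_7, k_7) = 0xC7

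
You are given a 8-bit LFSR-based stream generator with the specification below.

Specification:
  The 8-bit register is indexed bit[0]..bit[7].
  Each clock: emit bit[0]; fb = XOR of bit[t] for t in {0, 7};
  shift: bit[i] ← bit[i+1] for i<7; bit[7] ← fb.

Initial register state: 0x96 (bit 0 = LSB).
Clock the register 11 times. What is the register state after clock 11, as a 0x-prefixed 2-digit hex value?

reg_0 = 0x96
clock 1: out=0, reg = 0xCB
clock 2: out=1, reg = 0x65
clock 3: out=1, reg = 0xB2
clock 4: out=0, reg = 0xD9
clock 5: out=1, reg = 0x6C
clock 6: out=0, reg = 0x36
clock 7: out=0, reg = 0x1B
clock 8: out=1, reg = 0x8D
clock 9: out=1, reg = 0x46
clock 10: out=0, reg = 0x23
clock 11: out=1, reg = 0x91

0x91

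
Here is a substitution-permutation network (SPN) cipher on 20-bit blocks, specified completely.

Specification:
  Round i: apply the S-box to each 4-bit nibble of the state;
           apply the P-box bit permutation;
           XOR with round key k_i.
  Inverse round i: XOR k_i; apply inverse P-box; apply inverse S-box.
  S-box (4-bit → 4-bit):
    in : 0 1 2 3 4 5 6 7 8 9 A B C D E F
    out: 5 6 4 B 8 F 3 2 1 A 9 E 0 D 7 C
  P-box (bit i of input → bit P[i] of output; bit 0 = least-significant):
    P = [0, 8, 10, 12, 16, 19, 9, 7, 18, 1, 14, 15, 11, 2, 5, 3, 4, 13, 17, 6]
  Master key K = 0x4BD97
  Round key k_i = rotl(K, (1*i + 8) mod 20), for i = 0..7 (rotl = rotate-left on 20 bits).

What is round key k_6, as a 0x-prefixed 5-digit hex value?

K = 0x4BD97
k_0 = rotl(K, (1*0+8) mod 20) = rotl(K, 8) = 0xD974B
k_1 = rotl(K, (1*1+8) mod 20) = rotl(K, 9) = 0xB2E97
k_2 = rotl(K, (1*2+8) mod 20) = rotl(K, 10) = 0x65D2F
k_3 = rotl(K, (1*3+8) mod 20) = rotl(K, 11) = 0xCBA5E
k_4 = rotl(K, (1*4+8) mod 20) = rotl(K, 12) = 0x974BD
k_5 = rotl(K, (1*5+8) mod 20) = rotl(K, 13) = 0x2E97B
k_6 = rotl(K, (1*6+8) mod 20) = rotl(K, 14) = 0x5D2F6

0x5D2F6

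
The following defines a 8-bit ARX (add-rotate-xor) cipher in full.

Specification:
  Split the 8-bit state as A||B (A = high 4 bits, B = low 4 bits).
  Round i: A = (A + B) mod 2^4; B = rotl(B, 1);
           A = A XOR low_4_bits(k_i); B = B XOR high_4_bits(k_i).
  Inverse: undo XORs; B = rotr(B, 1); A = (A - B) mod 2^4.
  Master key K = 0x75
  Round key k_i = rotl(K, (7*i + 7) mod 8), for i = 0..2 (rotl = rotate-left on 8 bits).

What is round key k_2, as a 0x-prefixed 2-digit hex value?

K = 0x75
k_0 = rotl(K, (7*0+7) mod 8) = rotl(K, 7) = 0xBA
k_1 = rotl(K, (7*1+7) mod 8) = rotl(K, 6) = 0x5D
k_2 = rotl(K, (7*2+7) mod 8) = rotl(K, 5) = 0xAE

0xAE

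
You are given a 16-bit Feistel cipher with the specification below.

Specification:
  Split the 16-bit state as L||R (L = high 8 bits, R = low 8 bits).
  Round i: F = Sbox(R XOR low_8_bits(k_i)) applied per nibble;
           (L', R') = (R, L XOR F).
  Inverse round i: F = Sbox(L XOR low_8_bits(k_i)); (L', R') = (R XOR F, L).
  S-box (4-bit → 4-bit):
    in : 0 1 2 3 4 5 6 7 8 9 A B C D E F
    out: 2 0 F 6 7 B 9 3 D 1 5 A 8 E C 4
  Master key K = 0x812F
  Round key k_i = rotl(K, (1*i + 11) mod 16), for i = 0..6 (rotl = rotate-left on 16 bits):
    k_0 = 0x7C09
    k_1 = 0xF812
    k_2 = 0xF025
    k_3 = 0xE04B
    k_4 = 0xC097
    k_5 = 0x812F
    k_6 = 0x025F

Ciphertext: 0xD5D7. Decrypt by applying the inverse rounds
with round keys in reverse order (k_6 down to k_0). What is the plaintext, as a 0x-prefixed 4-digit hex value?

s_0 = ciphertext = 0xD5D7
s_1 = InvRound(s_0, k_6) = 0x02D5
s_2 = InvRound(s_1, k_5) = 0x2B02
s_3 = InvRound(s_2, k_4) = 0xAA2B
s_4 = InvRound(s_3, k_3) = 0xEBAA
s_5 = InvRound(s_4, k_2) = 0x26EB
s_6 = InvRound(s_5, k_1) = 0x8C26
s_7 = InvRound(s_6, k_0) = 0xFD8C

0xFD8C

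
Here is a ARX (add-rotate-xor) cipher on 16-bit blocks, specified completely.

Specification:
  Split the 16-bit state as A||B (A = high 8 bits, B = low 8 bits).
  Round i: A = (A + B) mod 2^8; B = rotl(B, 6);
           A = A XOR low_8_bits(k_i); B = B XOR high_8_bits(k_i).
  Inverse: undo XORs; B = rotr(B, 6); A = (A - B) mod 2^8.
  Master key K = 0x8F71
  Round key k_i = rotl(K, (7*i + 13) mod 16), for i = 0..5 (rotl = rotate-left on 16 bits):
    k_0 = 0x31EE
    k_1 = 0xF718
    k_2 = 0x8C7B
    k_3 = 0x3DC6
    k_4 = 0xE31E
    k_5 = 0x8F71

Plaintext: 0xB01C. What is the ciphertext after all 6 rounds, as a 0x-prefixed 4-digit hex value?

0x2CEC

s_0 = plaintext = 0xB01C
s_1 = Round(s_0, k_0) = 0x2236
s_2 = Round(s_1, k_1) = 0x407A
s_3 = Round(s_2, k_2) = 0xC112
s_4 = Round(s_3, k_3) = 0x15B9
s_5 = Round(s_4, k_4) = 0xD08D
s_6 = Round(s_5, k_5) = 0x2CEC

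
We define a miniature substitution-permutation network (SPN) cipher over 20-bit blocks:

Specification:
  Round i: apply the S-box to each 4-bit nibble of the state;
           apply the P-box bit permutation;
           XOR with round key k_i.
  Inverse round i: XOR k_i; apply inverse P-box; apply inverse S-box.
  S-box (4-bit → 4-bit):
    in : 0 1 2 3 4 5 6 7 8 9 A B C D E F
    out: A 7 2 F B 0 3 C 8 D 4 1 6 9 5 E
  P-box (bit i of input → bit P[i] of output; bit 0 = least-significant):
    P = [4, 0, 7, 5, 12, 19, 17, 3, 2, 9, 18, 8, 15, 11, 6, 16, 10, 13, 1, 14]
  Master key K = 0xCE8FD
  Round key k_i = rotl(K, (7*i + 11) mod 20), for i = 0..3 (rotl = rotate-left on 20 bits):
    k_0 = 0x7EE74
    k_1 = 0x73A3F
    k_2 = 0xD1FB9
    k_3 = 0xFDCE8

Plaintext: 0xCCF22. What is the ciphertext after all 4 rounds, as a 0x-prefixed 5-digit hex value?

s_0 = plaintext = 0xCCF22
s_1 = Round(s_0, k_0) = 0xBC537
s_2 = Round(s_1, k_1) = 0xD26D7
s_3 = Round(s_2, k_2) = 0xD4115
s_4 = Round(s_3, k_3) = 0x002EC

0x002EC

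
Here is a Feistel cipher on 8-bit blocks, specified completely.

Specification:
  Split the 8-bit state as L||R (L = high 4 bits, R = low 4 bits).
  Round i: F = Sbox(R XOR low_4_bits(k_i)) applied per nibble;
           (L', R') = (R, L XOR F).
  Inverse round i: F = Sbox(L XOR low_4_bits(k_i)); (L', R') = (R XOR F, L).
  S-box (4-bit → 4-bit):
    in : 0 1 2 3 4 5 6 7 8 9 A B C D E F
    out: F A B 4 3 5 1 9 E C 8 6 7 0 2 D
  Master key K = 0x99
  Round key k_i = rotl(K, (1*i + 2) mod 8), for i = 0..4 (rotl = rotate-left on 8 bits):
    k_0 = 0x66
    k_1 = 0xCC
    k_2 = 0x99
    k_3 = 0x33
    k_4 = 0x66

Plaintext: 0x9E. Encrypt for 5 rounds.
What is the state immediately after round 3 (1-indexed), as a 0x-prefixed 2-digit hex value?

s_0 = plaintext = 0x9E
s_1 = Round(s_0, k_0) = 0xE7
s_2 = Round(s_1, k_1) = 0x78
s_3 = Round(s_2, k_2) = 0x8D
s_4 = Round(s_3, k_3) = 0xDA
s_5 = Round(s_4, k_4) = 0xAA

0x8D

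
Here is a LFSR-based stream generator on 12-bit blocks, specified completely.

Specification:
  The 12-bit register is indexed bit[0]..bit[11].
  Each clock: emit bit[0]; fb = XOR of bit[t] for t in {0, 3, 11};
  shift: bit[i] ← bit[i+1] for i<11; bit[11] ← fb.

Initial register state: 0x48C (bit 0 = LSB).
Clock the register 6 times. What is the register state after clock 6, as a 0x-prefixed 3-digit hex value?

reg_0 = 0x48C
clock 1: out=0, reg = 0xA46
clock 2: out=0, reg = 0xD23
clock 3: out=1, reg = 0x691
clock 4: out=1, reg = 0xB48
clock 5: out=0, reg = 0x5A4
clock 6: out=0, reg = 0x2D2

0x2D2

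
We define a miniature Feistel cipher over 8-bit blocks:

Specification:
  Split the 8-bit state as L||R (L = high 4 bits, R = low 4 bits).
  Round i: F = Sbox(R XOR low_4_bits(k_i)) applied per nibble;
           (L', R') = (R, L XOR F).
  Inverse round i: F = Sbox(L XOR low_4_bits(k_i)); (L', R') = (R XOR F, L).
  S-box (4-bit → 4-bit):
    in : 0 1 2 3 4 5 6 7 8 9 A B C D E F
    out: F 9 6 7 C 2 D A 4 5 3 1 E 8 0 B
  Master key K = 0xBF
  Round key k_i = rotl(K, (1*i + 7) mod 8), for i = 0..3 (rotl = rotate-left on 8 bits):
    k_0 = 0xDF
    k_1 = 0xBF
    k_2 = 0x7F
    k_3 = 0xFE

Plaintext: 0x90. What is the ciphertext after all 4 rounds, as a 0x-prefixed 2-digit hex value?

s_0 = plaintext = 0x90
s_1 = Round(s_0, k_0) = 0x02
s_2 = Round(s_1, k_1) = 0x28
s_3 = Round(s_2, k_2) = 0x88
s_4 = Round(s_3, k_3) = 0x85

0x85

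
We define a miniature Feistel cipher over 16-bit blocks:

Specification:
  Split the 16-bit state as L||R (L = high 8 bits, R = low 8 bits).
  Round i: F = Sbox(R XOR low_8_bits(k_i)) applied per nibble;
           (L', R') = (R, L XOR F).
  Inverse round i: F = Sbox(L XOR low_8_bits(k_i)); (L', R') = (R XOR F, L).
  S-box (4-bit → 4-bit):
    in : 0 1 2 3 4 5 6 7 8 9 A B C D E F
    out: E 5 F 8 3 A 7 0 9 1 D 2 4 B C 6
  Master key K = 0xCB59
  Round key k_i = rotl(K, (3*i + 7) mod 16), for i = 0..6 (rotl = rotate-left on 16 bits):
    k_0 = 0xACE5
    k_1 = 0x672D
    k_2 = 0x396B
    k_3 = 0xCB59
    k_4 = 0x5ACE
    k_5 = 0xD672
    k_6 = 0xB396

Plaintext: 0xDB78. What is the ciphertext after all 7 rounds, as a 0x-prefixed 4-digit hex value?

s_0 = plaintext = 0xDB78
s_1 = Round(s_0, k_0) = 0x78C0
s_2 = Round(s_1, k_1) = 0xC0B3
s_3 = Round(s_2, k_2) = 0xB379
s_4 = Round(s_3, k_3) = 0x794D
s_5 = Round(s_4, k_4) = 0x4DE1
s_6 = Round(s_5, k_5) = 0xE155
s_7 = Round(s_6, k_6) = 0x55A9

0x55A9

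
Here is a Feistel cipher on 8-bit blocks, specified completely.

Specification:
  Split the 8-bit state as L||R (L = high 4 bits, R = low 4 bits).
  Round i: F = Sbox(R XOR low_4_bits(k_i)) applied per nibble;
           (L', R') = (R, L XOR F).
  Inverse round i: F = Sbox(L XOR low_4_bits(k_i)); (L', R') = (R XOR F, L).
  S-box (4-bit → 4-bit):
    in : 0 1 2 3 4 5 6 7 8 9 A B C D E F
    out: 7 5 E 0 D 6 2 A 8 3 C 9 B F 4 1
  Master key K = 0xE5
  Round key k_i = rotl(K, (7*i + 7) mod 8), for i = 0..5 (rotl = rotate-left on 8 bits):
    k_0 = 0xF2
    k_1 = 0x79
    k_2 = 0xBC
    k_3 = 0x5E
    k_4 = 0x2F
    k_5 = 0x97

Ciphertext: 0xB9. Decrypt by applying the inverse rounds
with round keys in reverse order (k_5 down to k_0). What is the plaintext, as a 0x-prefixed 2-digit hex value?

0x1E

s_0 = ciphertext = 0xB9
s_1 = InvRound(s_0, k_5) = 0x2B
s_2 = InvRound(s_1, k_4) = 0x42
s_3 = InvRound(s_2, k_3) = 0xE4
s_4 = InvRound(s_3, k_2) = 0xAE
s_5 = InvRound(s_4, k_1) = 0xEA
s_6 = InvRound(s_5, k_0) = 0x1E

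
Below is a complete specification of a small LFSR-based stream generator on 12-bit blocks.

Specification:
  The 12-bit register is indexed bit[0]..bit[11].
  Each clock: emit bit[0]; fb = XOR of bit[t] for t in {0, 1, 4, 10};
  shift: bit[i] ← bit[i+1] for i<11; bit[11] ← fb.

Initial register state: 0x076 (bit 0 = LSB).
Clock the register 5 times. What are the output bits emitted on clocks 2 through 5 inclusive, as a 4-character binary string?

1101

reg_0 = 0x076
clock 1: out=0, reg = 0x03B
clock 2: out=1, reg = 0x81D
clock 3: out=1, reg = 0x40E
clock 4: out=0, reg = 0x207
clock 5: out=1, reg = 0x103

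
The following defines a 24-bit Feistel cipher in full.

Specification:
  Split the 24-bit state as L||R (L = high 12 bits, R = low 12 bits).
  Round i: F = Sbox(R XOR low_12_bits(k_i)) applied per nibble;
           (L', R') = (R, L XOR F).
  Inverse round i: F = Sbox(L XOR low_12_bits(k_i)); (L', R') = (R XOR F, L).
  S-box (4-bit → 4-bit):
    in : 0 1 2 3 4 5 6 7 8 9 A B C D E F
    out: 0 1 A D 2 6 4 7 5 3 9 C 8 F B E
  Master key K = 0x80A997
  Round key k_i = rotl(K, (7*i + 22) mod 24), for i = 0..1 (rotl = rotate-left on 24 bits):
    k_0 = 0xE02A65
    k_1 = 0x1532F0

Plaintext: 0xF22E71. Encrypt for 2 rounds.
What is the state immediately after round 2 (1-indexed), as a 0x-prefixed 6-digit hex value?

s_0 = plaintext = 0xF22E71
s_1 = Round(s_0, k_0) = 0xE71D30
s_2 = Round(s_1, k_1) = 0xD300F1

0xD300F1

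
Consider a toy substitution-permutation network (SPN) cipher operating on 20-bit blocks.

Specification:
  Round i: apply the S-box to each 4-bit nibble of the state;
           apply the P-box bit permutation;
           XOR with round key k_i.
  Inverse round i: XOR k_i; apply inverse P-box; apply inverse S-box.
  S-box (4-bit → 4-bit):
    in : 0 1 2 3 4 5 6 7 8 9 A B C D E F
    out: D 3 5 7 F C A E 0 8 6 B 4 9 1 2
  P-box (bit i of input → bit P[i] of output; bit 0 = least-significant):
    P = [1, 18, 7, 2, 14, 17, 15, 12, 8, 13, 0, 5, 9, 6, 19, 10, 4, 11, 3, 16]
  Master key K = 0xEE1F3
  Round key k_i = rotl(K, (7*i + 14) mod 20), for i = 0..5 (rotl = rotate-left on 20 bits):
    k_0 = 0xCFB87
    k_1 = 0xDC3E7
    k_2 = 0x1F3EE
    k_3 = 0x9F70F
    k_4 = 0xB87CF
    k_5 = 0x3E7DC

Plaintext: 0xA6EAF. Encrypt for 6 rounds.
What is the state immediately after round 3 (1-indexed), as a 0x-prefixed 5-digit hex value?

0x5DFBE

s_0 = plaintext = 0xA6EAF
s_1 = Round(s_0, k_0) = 0xA76CF
s_2 = Round(s_1, k_1) = 0x16F8F
s_3 = Round(s_2, k_2) = 0x5DFBE
s_4 = Round(s_3, k_3) = 0xA8105
s_5 = Round(s_4, k_4) = 0xB7E43
s_6 = Round(s_5, k_5) = 0xC3A0E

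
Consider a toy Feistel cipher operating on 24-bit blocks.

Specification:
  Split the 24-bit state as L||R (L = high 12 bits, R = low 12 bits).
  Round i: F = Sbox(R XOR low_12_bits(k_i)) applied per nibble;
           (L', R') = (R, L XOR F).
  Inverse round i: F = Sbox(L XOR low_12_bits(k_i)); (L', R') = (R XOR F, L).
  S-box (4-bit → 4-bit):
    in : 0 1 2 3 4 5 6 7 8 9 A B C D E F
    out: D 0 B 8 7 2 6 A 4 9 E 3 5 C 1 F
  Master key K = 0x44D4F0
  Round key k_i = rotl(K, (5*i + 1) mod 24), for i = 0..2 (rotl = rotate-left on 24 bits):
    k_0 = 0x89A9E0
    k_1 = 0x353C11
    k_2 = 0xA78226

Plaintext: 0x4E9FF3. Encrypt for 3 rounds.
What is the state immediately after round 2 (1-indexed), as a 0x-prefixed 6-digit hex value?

0x2E1E0E

s_0 = plaintext = 0x4E9FF3
s_1 = Round(s_0, k_0) = 0xFF32E1
s_2 = Round(s_1, k_1) = 0x2E1E0E
s_3 = Round(s_2, k_2) = 0xE0E755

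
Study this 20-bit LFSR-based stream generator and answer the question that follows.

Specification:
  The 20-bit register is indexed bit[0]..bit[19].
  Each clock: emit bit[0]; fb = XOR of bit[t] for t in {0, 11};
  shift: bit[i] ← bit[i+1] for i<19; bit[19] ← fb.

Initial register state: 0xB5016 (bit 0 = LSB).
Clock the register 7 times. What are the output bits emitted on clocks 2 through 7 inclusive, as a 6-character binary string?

110100

reg_0 = 0xB5016
clock 1: out=0, reg = 0x5A80B
clock 2: out=1, reg = 0x2D405
clock 3: out=1, reg = 0x96A02
clock 4: out=0, reg = 0xCB501
clock 5: out=1, reg = 0xE5A80
clock 6: out=0, reg = 0xF2D40
clock 7: out=0, reg = 0xF96A0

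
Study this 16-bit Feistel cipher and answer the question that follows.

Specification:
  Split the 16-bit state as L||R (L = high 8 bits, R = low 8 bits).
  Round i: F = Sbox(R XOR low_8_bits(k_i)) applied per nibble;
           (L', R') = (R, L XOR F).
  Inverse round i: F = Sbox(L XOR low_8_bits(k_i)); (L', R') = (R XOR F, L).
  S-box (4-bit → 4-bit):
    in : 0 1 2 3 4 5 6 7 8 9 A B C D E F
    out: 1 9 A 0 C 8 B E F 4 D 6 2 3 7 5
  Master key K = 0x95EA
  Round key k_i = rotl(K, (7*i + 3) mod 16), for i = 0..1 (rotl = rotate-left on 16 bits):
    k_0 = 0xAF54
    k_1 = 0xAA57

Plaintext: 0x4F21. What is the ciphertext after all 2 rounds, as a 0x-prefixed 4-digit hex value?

s_0 = plaintext = 0x4F21
s_1 = Round(s_0, k_0) = 0x21A7
s_2 = Round(s_1, k_1) = 0xA770

0xA770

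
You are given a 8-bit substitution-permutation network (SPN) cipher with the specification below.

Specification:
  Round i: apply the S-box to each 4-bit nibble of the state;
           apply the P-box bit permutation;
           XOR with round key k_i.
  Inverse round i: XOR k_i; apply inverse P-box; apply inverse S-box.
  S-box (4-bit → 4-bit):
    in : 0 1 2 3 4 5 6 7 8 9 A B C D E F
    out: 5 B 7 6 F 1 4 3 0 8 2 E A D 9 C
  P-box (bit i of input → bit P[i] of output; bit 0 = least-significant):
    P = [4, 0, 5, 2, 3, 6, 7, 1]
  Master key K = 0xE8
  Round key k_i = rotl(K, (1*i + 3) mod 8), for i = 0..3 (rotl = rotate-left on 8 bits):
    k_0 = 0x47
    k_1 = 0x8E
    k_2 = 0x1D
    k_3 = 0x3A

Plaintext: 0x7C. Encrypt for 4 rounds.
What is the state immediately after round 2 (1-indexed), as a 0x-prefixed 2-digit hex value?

s_0 = plaintext = 0x7C
s_1 = Round(s_0, k_0) = 0x0A
s_2 = Round(s_1, k_1) = 0x07
s_3 = Round(s_2, k_2) = 0x84
s_4 = Round(s_3, k_3) = 0x0F

0x07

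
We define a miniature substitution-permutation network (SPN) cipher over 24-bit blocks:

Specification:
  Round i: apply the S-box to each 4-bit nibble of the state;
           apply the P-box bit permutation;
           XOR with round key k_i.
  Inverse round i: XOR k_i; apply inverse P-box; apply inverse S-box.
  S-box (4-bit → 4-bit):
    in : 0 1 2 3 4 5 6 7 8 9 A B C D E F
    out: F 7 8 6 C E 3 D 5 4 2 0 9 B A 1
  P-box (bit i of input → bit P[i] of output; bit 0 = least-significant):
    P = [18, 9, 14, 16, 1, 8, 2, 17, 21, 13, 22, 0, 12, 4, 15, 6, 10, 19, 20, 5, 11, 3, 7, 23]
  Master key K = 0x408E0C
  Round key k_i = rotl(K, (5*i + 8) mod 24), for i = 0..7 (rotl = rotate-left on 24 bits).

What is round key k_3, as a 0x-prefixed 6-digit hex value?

0x204706

K = 0x408E0C
k_0 = rotl(K, (5*0+8) mod 24) = rotl(K, 8) = 0x8E0C40
k_1 = rotl(K, (5*1+8) mod 24) = rotl(K, 13) = 0xC18811
k_2 = rotl(K, (5*2+8) mod 24) = rotl(K, 18) = 0x310238
k_3 = rotl(K, (5*3+8) mod 24) = rotl(K, 23) = 0x204706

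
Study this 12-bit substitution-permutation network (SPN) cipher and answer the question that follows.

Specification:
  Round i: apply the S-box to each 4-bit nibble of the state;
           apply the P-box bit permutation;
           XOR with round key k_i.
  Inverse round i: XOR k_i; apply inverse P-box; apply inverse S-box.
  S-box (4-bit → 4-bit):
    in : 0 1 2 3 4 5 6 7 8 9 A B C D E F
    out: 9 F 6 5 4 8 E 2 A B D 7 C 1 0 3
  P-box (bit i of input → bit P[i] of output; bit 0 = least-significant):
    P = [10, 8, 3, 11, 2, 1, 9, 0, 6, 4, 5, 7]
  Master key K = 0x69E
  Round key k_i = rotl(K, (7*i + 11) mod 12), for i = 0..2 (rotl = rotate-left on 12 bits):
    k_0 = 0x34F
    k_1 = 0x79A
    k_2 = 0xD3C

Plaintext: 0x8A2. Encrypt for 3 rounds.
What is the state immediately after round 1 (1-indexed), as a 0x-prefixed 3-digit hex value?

s_0 = plaintext = 0x8A2
s_1 = Round(s_0, k_0) = 0x0D2
s_2 = Round(s_1, k_1) = 0x656
s_3 = Round(s_2, k_2) = 0x485

0x0D2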